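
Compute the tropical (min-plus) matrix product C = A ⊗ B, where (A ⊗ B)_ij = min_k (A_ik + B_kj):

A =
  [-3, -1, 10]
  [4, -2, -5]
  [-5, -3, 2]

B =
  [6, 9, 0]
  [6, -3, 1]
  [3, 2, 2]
A ⊗ B =
  [3, -4, -3]
  [-2, -5, -3]
  [1, -6, -5]

Apply the min-plus product entry-by-entry:
  C[0][0] = min over k of (A[0][0] + B[0][0] = -3 + 6 = 3, A[0][1] + B[1][0] = -1 + 6 = 5, A[0][2] + B[2][0] = 10 + 3 = 13) = 3 (attained at k = 0)
  C[0][1] = min over k of (A[0][0] + B[0][1] = -3 + 9 = 6, A[0][1] + B[1][1] = -1 + -3 = -4, A[0][2] + B[2][1] = 10 + 2 = 12) = -4 (attained at k = 1)
  C[0][2] = min over k of (A[0][0] + B[0][2] = -3 + 0 = -3, A[0][1] + B[1][2] = -1 + 1 = 0, A[0][2] + B[2][2] = 10 + 2 = 12) = -3 (attained at k = 0)
  C[1][0] = min over k of (A[1][0] + B[0][0] = 4 + 6 = 10, A[1][1] + B[1][0] = -2 + 6 = 4, A[1][2] + B[2][0] = -5 + 3 = -2) = -2 (attained at k = 2)
  C[1][1] = min over k of (A[1][0] + B[0][1] = 4 + 9 = 13, A[1][1] + B[1][1] = -2 + -3 = -5, A[1][2] + B[2][1] = -5 + 2 = -3) = -5 (attained at k = 1)
  C[1][2] = min over k of (A[1][0] + B[0][2] = 4 + 0 = 4, A[1][1] + B[1][2] = -2 + 1 = -1, A[1][2] + B[2][2] = -5 + 2 = -3) = -3 (attained at k = 2)
  C[2][0] = min over k of (A[2][0] + B[0][0] = -5 + 6 = 1, A[2][1] + B[1][0] = -3 + 6 = 3, A[2][2] + B[2][0] = 2 + 3 = 5) = 1 (attained at k = 0)
  C[2][1] = min over k of (A[2][0] + B[0][1] = -5 + 9 = 4, A[2][1] + B[1][1] = -3 + -3 = -6, A[2][2] + B[2][1] = 2 + 2 = 4) = -6 (attained at k = 1)
  C[2][2] = min over k of (A[2][0] + B[0][2] = -5 + 0 = -5, A[2][1] + B[1][2] = -3 + 1 = -2, A[2][2] + B[2][2] = 2 + 2 = 4) = -5 (attained at k = 0)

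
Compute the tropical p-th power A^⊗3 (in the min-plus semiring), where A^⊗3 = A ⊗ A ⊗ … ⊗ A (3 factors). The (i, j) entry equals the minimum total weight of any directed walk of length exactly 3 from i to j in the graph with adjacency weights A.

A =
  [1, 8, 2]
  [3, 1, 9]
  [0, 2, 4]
A^⊗3 =
  [3, 5, 4]
  [5, 3, 6]
  [2, 4, 3]

Each entry (A^⊗3)_ij equals the minimum over all length-3 walks i = v_0 → v_1 → … → v_3 = j of Σ_t A[v_t][v_{t+1}]. For example, for (i, j) = (0, 2) we minimise over 9 possible intermediate vertex sequences; the minimum is 4, attained along the walk 0 → 0 → 0 → 2.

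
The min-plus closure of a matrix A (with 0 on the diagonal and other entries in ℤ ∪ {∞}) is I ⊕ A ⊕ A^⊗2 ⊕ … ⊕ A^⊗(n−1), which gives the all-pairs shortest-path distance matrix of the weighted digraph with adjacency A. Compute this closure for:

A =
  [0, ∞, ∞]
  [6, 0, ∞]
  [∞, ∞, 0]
Closure =
  [0, ∞, ∞]
  [6, 0, ∞]
  [∞, ∞, 0]

This is the Floyd-Warshall all-pairs shortest-path computation. For each intermediate vertex k = 0, 1, …, 2, update dist[i][j] ← min(dist[i][j], dist[i][k] + dist[k][j]). The final matrix gives, for each (i, j), the minimum total weight of any directed path from i to j (possibly empty when i = j).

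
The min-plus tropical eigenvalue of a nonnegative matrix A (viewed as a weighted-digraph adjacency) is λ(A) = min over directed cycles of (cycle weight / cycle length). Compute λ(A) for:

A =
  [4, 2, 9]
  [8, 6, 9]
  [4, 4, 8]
λ(A) = 4

Enumerate directed cycles and compute their means (weight / length). Sample:
  cycle 0 → 0: weight = 4, length = 1, mean = 4/1 ≈ 4.000
  cycle 1 → 1: weight = 6, length = 1, mean = 6/1 ≈ 6.000
  cycle 2 → 2: weight = 8, length = 1, mean = 8/1 ≈ 8.000
  cycle 0 → 1 → 0: weight = 10, length = 2, mean = 10/2 ≈ 5.000
  cycle 0 → 2 → 0: weight = 13, length = 2, mean = 13/2 ≈ 6.500
  cycle 1 → 0 → 1: weight = 10, length = 2, mean = 10/2 ≈ 5.000
Minimum mean = 4.000, attained e.g. along the cycle 0 → 0 with weight 4 and length 1. So λ(A) = 4/1 = 4.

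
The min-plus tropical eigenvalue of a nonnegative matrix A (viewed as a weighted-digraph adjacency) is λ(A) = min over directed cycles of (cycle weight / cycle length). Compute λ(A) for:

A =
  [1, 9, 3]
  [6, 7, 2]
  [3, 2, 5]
λ(A) = 1

Enumerate directed cycles and compute their means (weight / length). Sample:
  cycle 0 → 0: weight = 1, length = 1, mean = 1/1 ≈ 1.000
  cycle 1 → 1: weight = 7, length = 1, mean = 7/1 ≈ 7.000
  cycle 2 → 2: weight = 5, length = 1, mean = 5/1 ≈ 5.000
  cycle 0 → 1 → 0: weight = 15, length = 2, mean = 15/2 ≈ 7.500
  cycle 0 → 2 → 0: weight = 6, length = 2, mean = 6/2 ≈ 3.000
  cycle 1 → 0 → 1: weight = 15, length = 2, mean = 15/2 ≈ 7.500
Minimum mean = 1.000, attained e.g. along the cycle 0 → 0 with weight 1 and length 1. So λ(A) = 1/1 = 1.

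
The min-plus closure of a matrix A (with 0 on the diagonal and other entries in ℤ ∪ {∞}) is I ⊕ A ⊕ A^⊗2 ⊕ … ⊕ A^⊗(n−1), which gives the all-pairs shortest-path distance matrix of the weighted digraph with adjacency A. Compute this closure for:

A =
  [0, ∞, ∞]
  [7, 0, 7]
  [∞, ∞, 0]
Closure =
  [0, ∞, ∞]
  [7, 0, 7]
  [∞, ∞, 0]

This is the Floyd-Warshall all-pairs shortest-path computation. For each intermediate vertex k = 0, 1, …, 2, update dist[i][j] ← min(dist[i][j], dist[i][k] + dist[k][j]). The final matrix gives, for each (i, j), the minimum total weight of any directed path from i to j (possibly empty when i = j).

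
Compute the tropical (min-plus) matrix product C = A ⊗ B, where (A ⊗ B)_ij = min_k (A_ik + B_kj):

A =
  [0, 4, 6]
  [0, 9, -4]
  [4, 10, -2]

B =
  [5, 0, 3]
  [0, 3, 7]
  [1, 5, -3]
A ⊗ B =
  [4, 0, 3]
  [-3, 0, -7]
  [-1, 3, -5]

Apply the min-plus product entry-by-entry:
  C[0][0] = min over k of (A[0][0] + B[0][0] = 0 + 5 = 5, A[0][1] + B[1][0] = 4 + 0 = 4, A[0][2] + B[2][0] = 6 + 1 = 7) = 4 (attained at k = 1)
  C[0][1] = min over k of (A[0][0] + B[0][1] = 0 + 0 = 0, A[0][1] + B[1][1] = 4 + 3 = 7, A[0][2] + B[2][1] = 6 + 5 = 11) = 0 (attained at k = 0)
  C[0][2] = min over k of (A[0][0] + B[0][2] = 0 + 3 = 3, A[0][1] + B[1][2] = 4 + 7 = 11, A[0][2] + B[2][2] = 6 + -3 = 3) = 3 (attained at k = 0)
  C[1][0] = min over k of (A[1][0] + B[0][0] = 0 + 5 = 5, A[1][1] + B[1][0] = 9 + 0 = 9, A[1][2] + B[2][0] = -4 + 1 = -3) = -3 (attained at k = 2)
  C[1][1] = min over k of (A[1][0] + B[0][1] = 0 + 0 = 0, A[1][1] + B[1][1] = 9 + 3 = 12, A[1][2] + B[2][1] = -4 + 5 = 1) = 0 (attained at k = 0)
  C[1][2] = min over k of (A[1][0] + B[0][2] = 0 + 3 = 3, A[1][1] + B[1][2] = 9 + 7 = 16, A[1][2] + B[2][2] = -4 + -3 = -7) = -7 (attained at k = 2)
  C[2][0] = min over k of (A[2][0] + B[0][0] = 4 + 5 = 9, A[2][1] + B[1][0] = 10 + 0 = 10, A[2][2] + B[2][0] = -2 + 1 = -1) = -1 (attained at k = 2)
  C[2][1] = min over k of (A[2][0] + B[0][1] = 4 + 0 = 4, A[2][1] + B[1][1] = 10 + 3 = 13, A[2][2] + B[2][1] = -2 + 5 = 3) = 3 (attained at k = 2)
  C[2][2] = min over k of (A[2][0] + B[0][2] = 4 + 3 = 7, A[2][1] + B[1][2] = 10 + 7 = 17, A[2][2] + B[2][2] = -2 + -3 = -5) = -5 (attained at k = 2)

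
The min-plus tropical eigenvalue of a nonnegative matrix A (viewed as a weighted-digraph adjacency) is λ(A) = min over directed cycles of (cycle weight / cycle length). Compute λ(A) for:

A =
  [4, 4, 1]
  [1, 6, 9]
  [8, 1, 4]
λ(A) = 1

Enumerate directed cycles and compute their means (weight / length). Sample:
  cycle 0 → 0: weight = 4, length = 1, mean = 4/1 ≈ 4.000
  cycle 1 → 1: weight = 6, length = 1, mean = 6/1 ≈ 6.000
  cycle 2 → 2: weight = 4, length = 1, mean = 4/1 ≈ 4.000
  cycle 0 → 1 → 0: weight = 5, length = 2, mean = 5/2 ≈ 2.500
  cycle 0 → 2 → 0: weight = 9, length = 2, mean = 9/2 ≈ 4.500
  cycle 1 → 0 → 1: weight = 5, length = 2, mean = 5/2 ≈ 2.500
Minimum mean = 1.000, attained e.g. along the cycle 0 → 2 → 1 → 0 with weight 3 and length 3. So λ(A) = 3/3 = 1.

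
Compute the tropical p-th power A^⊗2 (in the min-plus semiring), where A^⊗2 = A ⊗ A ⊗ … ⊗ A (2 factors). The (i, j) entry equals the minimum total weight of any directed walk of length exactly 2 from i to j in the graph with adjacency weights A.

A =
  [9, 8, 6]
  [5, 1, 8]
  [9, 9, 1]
A^⊗2 =
  [13, 9, 7]
  [6, 2, 9]
  [10, 10, 2]

Each entry (A^⊗2)_ij equals the minimum over all length-2 walks i = v_0 → v_1 → … → v_2 = j of Σ_t A[v_t][v_{t+1}]. For example, for (i, j) = (0, 2) we minimise over 3 possible intermediate vertex sequences; the minimum is 7, attained along the walk 0 → 2 → 2.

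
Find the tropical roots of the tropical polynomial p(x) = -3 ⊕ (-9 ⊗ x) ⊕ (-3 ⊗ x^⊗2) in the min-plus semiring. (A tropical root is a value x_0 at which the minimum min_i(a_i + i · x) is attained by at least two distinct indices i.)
Roots: {-6, 6}

Each tropical root is a break point of the lower envelope of the lines y = a_i + i · x (there are 3 lines, with slopes 0, 1, ..., 2). Only the lines that attain the minimum somewhere contribute to roots; other lines are dominated. Here the surviving (envelope) indices are i = 2, i = 1, i = 0.
Intersections between consecutive envelope lines give the roots: for adjacent envelope indices i < j the intersection is x = (a_i − a_j) / (j − i). Reading off the sorted break points: {-6, 6}.
Verification: at each break x_0, at least two indices attain the minimum of min_i(a_i + i · x_0).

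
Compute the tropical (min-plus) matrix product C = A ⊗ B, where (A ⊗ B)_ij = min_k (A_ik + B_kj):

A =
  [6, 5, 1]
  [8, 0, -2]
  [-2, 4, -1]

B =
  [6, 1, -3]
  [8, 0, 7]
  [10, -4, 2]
A ⊗ B =
  [11, -3, 3]
  [8, -6, 0]
  [4, -5, -5]

Apply the min-plus product entry-by-entry:
  C[0][0] = min over k of (A[0][0] + B[0][0] = 6 + 6 = 12, A[0][1] + B[1][0] = 5 + 8 = 13, A[0][2] + B[2][0] = 1 + 10 = 11) = 11 (attained at k = 2)
  C[0][1] = min over k of (A[0][0] + B[0][1] = 6 + 1 = 7, A[0][1] + B[1][1] = 5 + 0 = 5, A[0][2] + B[2][1] = 1 + -4 = -3) = -3 (attained at k = 2)
  C[0][2] = min over k of (A[0][0] + B[0][2] = 6 + -3 = 3, A[0][1] + B[1][2] = 5 + 7 = 12, A[0][2] + B[2][2] = 1 + 2 = 3) = 3 (attained at k = 0)
  C[1][0] = min over k of (A[1][0] + B[0][0] = 8 + 6 = 14, A[1][1] + B[1][0] = 0 + 8 = 8, A[1][2] + B[2][0] = -2 + 10 = 8) = 8 (attained at k = 1)
  C[1][1] = min over k of (A[1][0] + B[0][1] = 8 + 1 = 9, A[1][1] + B[1][1] = 0 + 0 = 0, A[1][2] + B[2][1] = -2 + -4 = -6) = -6 (attained at k = 2)
  C[1][2] = min over k of (A[1][0] + B[0][2] = 8 + -3 = 5, A[1][1] + B[1][2] = 0 + 7 = 7, A[1][2] + B[2][2] = -2 + 2 = 0) = 0 (attained at k = 2)
  C[2][0] = min over k of (A[2][0] + B[0][0] = -2 + 6 = 4, A[2][1] + B[1][0] = 4 + 8 = 12, A[2][2] + B[2][0] = -1 + 10 = 9) = 4 (attained at k = 0)
  C[2][1] = min over k of (A[2][0] + B[0][1] = -2 + 1 = -1, A[2][1] + B[1][1] = 4 + 0 = 4, A[2][2] + B[2][1] = -1 + -4 = -5) = -5 (attained at k = 2)
  C[2][2] = min over k of (A[2][0] + B[0][2] = -2 + -3 = -5, A[2][1] + B[1][2] = 4 + 7 = 11, A[2][2] + B[2][2] = -1 + 2 = 1) = -5 (attained at k = 0)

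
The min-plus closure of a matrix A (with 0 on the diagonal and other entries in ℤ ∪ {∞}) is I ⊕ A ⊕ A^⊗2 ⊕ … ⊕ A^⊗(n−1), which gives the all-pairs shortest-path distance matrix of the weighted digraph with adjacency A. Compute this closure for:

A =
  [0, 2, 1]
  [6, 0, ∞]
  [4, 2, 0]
Closure =
  [0, 2, 1]
  [6, 0, 7]
  [4, 2, 0]

This is the Floyd-Warshall all-pairs shortest-path computation. For each intermediate vertex k = 0, 1, …, 2, update dist[i][j] ← min(dist[i][j], dist[i][k] + dist[k][j]). The final matrix gives, for each (i, j), the minimum total weight of any directed path from i to j (possibly empty when i = j).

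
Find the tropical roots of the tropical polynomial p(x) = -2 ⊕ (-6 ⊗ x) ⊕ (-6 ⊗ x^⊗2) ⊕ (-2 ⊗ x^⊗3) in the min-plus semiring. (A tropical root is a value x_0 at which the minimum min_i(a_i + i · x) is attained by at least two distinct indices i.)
Roots: {-4, 0, 4}

Each tropical root is a break point of the lower envelope of the lines y = a_i + i · x (there are 4 lines, with slopes 0, 1, ..., 3). Only the lines that attain the minimum somewhere contribute to roots; other lines are dominated. Here the surviving (envelope) indices are i = 3, i = 2, i = 1, i = 0.
Intersections between consecutive envelope lines give the roots: for adjacent envelope indices i < j the intersection is x = (a_i − a_j) / (j − i). Reading off the sorted break points: {-4, 0, 4}.
Verification: at each break x_0, at least two indices attain the minimum of min_i(a_i + i · x_0).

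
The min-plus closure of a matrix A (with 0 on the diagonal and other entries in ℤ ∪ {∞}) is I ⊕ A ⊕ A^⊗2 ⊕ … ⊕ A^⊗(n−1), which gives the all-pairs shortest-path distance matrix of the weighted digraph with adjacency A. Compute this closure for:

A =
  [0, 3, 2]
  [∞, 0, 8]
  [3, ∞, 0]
Closure =
  [0, 3, 2]
  [11, 0, 8]
  [3, 6, 0]

This is the Floyd-Warshall all-pairs shortest-path computation. For each intermediate vertex k = 0, 1, …, 2, update dist[i][j] ← min(dist[i][j], dist[i][k] + dist[k][j]). The final matrix gives, for each (i, j), the minimum total weight of any directed path from i to j (possibly empty when i = j).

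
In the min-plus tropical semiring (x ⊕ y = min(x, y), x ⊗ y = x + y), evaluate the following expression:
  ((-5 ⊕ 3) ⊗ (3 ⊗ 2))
((-5 ⊕ 3) ⊗ (3 ⊗ 2)) = 0

Expand innermost to outermost. Recall ⊕ takes the minimum of its arguments and ⊗ takes their sum. Working out the expression ((-5 ⊕ 3) ⊗ (3 ⊗ 2)) gives 0.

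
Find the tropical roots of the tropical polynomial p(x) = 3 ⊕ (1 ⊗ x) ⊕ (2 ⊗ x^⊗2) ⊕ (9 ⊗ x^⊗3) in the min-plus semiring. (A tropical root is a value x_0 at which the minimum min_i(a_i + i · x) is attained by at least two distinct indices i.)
Roots: {-7, -1, 2}

Each tropical root is a break point of the lower envelope of the lines y = a_i + i · x (there are 4 lines, with slopes 0, 1, ..., 3). Only the lines that attain the minimum somewhere contribute to roots; other lines are dominated. Here the surviving (envelope) indices are i = 3, i = 2, i = 1, i = 0.
Intersections between consecutive envelope lines give the roots: for adjacent envelope indices i < j the intersection is x = (a_i − a_j) / (j − i). Reading off the sorted break points: {-7, -1, 2}.
Verification: at each break x_0, at least two indices attain the minimum of min_i(a_i + i · x_0).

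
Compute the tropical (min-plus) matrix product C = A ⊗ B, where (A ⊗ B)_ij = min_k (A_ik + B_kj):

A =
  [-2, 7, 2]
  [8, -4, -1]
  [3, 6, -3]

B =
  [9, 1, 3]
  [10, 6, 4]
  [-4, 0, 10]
A ⊗ B =
  [-2, -1, 1]
  [-5, -1, 0]
  [-7, -3, 6]

Apply the min-plus product entry-by-entry:
  C[0][0] = min over k of (A[0][0] + B[0][0] = -2 + 9 = 7, A[0][1] + B[1][0] = 7 + 10 = 17, A[0][2] + B[2][0] = 2 + -4 = -2) = -2 (attained at k = 2)
  C[0][1] = min over k of (A[0][0] + B[0][1] = -2 + 1 = -1, A[0][1] + B[1][1] = 7 + 6 = 13, A[0][2] + B[2][1] = 2 + 0 = 2) = -1 (attained at k = 0)
  C[0][2] = min over k of (A[0][0] + B[0][2] = -2 + 3 = 1, A[0][1] + B[1][2] = 7 + 4 = 11, A[0][2] + B[2][2] = 2 + 10 = 12) = 1 (attained at k = 0)
  C[1][0] = min over k of (A[1][0] + B[0][0] = 8 + 9 = 17, A[1][1] + B[1][0] = -4 + 10 = 6, A[1][2] + B[2][0] = -1 + -4 = -5) = -5 (attained at k = 2)
  C[1][1] = min over k of (A[1][0] + B[0][1] = 8 + 1 = 9, A[1][1] + B[1][1] = -4 + 6 = 2, A[1][2] + B[2][1] = -1 + 0 = -1) = -1 (attained at k = 2)
  C[1][2] = min over k of (A[1][0] + B[0][2] = 8 + 3 = 11, A[1][1] + B[1][2] = -4 + 4 = 0, A[1][2] + B[2][2] = -1 + 10 = 9) = 0 (attained at k = 1)
  C[2][0] = min over k of (A[2][0] + B[0][0] = 3 + 9 = 12, A[2][1] + B[1][0] = 6 + 10 = 16, A[2][2] + B[2][0] = -3 + -4 = -7) = -7 (attained at k = 2)
  C[2][1] = min over k of (A[2][0] + B[0][1] = 3 + 1 = 4, A[2][1] + B[1][1] = 6 + 6 = 12, A[2][2] + B[2][1] = -3 + 0 = -3) = -3 (attained at k = 2)
  C[2][2] = min over k of (A[2][0] + B[0][2] = 3 + 3 = 6, A[2][1] + B[1][2] = 6 + 4 = 10, A[2][2] + B[2][2] = -3 + 10 = 7) = 6 (attained at k = 0)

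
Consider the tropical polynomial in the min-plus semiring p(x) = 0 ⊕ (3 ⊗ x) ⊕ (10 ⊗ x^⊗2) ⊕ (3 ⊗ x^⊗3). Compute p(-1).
p(-1) = 0

A tropical monomial a ⊗ x^⊗i evaluates to a + i · x. Evaluating each term at x = -1:
  Term 0 contributes 0 + 0 · -1 = 0
  Term 1 contributes 3 + 1 · -1 = 2
  Term 2 contributes 10 + 2 · -1 = 8
  Term 3 contributes 3 + 3 · -1 = 0
p(-1) = ⊕ of these = min[0, 2, 8, 0] = 0.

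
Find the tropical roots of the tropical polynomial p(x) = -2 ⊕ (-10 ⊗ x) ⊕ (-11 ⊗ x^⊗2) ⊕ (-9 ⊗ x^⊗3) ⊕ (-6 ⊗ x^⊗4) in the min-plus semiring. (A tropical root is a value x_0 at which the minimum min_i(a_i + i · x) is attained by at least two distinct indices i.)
Roots: {-3, -2, 1, 8}

Each tropical root is a break point of the lower envelope of the lines y = a_i + i · x (there are 5 lines, with slopes 0, 1, ..., 4). Only the lines that attain the minimum somewhere contribute to roots; other lines are dominated. Here the surviving (envelope) indices are i = 4, i = 3, i = 2, i = 1, i = 0.
Intersections between consecutive envelope lines give the roots: for adjacent envelope indices i < j the intersection is x = (a_i − a_j) / (j − i). Reading off the sorted break points: {-3, -2, 1, 8}.
Verification: at each break x_0, at least two indices attain the minimum of min_i(a_i + i · x_0).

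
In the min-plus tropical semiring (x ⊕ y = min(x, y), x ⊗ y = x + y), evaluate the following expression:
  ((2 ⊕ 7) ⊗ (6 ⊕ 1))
((2 ⊕ 7) ⊗ (6 ⊕ 1)) = 3

Expand innermost to outermost. Recall ⊕ takes the minimum of its arguments and ⊗ takes their sum. Working out the expression ((2 ⊕ 7) ⊗ (6 ⊕ 1)) gives 3.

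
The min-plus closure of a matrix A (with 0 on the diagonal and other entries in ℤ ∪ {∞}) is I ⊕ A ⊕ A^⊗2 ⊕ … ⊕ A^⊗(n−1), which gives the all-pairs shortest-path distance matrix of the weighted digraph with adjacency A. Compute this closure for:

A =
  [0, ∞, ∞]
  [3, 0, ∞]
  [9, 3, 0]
Closure =
  [0, ∞, ∞]
  [3, 0, ∞]
  [6, 3, 0]

This is the Floyd-Warshall all-pairs shortest-path computation. For each intermediate vertex k = 0, 1, …, 2, update dist[i][j] ← min(dist[i][j], dist[i][k] + dist[k][j]). The final matrix gives, for each (i, j), the minimum total weight of any directed path from i to j (possibly empty when i = j).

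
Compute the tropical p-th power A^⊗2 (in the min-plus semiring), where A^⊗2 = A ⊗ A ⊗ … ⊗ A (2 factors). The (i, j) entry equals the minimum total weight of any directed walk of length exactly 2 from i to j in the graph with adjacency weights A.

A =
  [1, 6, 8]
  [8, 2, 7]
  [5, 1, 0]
A^⊗2 =
  [2, 7, 8]
  [9, 4, 7]
  [5, 1, 0]

Each entry (A^⊗2)_ij equals the minimum over all length-2 walks i = v_0 → v_1 → … → v_2 = j of Σ_t A[v_t][v_{t+1}]. For example, for (i, j) = (0, 2) we minimise over 3 possible intermediate vertex sequences; the minimum is 8, attained along the walk 0 → 2 → 2.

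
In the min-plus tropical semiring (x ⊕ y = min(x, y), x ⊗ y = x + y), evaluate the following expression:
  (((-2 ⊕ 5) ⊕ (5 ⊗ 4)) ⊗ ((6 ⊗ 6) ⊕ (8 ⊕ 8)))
(((-2 ⊕ 5) ⊕ (5 ⊗ 4)) ⊗ ((6 ⊗ 6) ⊕ (8 ⊕ 8))) = 6

Expand innermost to outermost. Recall ⊕ takes the minimum of its arguments and ⊗ takes their sum. Working out the expression (((-2 ⊕ 5) ⊕ (5 ⊗ 4)) ⊗ ((6 ⊗ 6) ⊕ (8 ⊕ 8))) gives 6.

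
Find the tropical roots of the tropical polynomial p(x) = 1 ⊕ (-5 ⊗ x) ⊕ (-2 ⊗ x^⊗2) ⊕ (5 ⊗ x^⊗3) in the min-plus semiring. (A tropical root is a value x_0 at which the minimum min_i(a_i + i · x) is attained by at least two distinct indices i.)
Roots: {-7, -3, 6}

Each tropical root is a break point of the lower envelope of the lines y = a_i + i · x (there are 4 lines, with slopes 0, 1, ..., 3). Only the lines that attain the minimum somewhere contribute to roots; other lines are dominated. Here the surviving (envelope) indices are i = 3, i = 2, i = 1, i = 0.
Intersections between consecutive envelope lines give the roots: for adjacent envelope indices i < j the intersection is x = (a_i − a_j) / (j − i). Reading off the sorted break points: {-7, -3, 6}.
Verification: at each break x_0, at least two indices attain the minimum of min_i(a_i + i · x_0).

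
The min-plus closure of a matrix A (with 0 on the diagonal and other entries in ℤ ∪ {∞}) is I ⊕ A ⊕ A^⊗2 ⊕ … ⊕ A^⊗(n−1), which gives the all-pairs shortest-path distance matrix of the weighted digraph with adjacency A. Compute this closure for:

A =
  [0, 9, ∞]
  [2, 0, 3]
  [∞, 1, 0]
Closure =
  [0, 9, 12]
  [2, 0, 3]
  [3, 1, 0]

This is the Floyd-Warshall all-pairs shortest-path computation. For each intermediate vertex k = 0, 1, …, 2, update dist[i][j] ← min(dist[i][j], dist[i][k] + dist[k][j]). The final matrix gives, for each (i, j), the minimum total weight of any directed path from i to j (possibly empty when i = j).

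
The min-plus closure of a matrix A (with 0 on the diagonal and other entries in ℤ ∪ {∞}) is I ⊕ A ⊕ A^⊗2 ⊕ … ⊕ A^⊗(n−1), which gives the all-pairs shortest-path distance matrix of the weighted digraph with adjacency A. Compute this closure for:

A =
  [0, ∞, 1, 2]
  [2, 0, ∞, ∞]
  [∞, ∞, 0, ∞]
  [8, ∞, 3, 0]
Closure =
  [0, ∞, 1, 2]
  [2, 0, 3, 4]
  [∞, ∞, 0, ∞]
  [8, ∞, 3, 0]

This is the Floyd-Warshall all-pairs shortest-path computation. For each intermediate vertex k = 0, 1, …, 3, update dist[i][j] ← min(dist[i][j], dist[i][k] + dist[k][j]). The final matrix gives, for each (i, j), the minimum total weight of any directed path from i to j (possibly empty when i = j).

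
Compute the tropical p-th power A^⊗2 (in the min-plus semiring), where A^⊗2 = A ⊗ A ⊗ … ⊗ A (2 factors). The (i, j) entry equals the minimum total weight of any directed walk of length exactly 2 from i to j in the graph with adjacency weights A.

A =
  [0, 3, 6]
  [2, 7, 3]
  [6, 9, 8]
A^⊗2 =
  [0, 3, 6]
  [2, 5, 8]
  [6, 9, 12]

Each entry (A^⊗2)_ij equals the minimum over all length-2 walks i = v_0 → v_1 → … → v_2 = j of Σ_t A[v_t][v_{t+1}]. For example, for (i, j) = (0, 2) we minimise over 3 possible intermediate vertex sequences; the minimum is 6, attained along the walk 0 → 0 → 2.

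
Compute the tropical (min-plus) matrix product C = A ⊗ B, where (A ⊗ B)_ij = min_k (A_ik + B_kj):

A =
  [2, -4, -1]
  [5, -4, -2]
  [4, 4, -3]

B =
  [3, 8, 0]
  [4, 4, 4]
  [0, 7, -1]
A ⊗ B =
  [-1, 0, -2]
  [-2, 0, -3]
  [-3, 4, -4]

Apply the min-plus product entry-by-entry:
  C[0][0] = min over k of (A[0][0] + B[0][0] = 2 + 3 = 5, A[0][1] + B[1][0] = -4 + 4 = 0, A[0][2] + B[2][0] = -1 + 0 = -1) = -1 (attained at k = 2)
  C[0][1] = min over k of (A[0][0] + B[0][1] = 2 + 8 = 10, A[0][1] + B[1][1] = -4 + 4 = 0, A[0][2] + B[2][1] = -1 + 7 = 6) = 0 (attained at k = 1)
  C[0][2] = min over k of (A[0][0] + B[0][2] = 2 + 0 = 2, A[0][1] + B[1][2] = -4 + 4 = 0, A[0][2] + B[2][2] = -1 + -1 = -2) = -2 (attained at k = 2)
  C[1][0] = min over k of (A[1][0] + B[0][0] = 5 + 3 = 8, A[1][1] + B[1][0] = -4 + 4 = 0, A[1][2] + B[2][0] = -2 + 0 = -2) = -2 (attained at k = 2)
  C[1][1] = min over k of (A[1][0] + B[0][1] = 5 + 8 = 13, A[1][1] + B[1][1] = -4 + 4 = 0, A[1][2] + B[2][1] = -2 + 7 = 5) = 0 (attained at k = 1)
  C[1][2] = min over k of (A[1][0] + B[0][2] = 5 + 0 = 5, A[1][1] + B[1][2] = -4 + 4 = 0, A[1][2] + B[2][2] = -2 + -1 = -3) = -3 (attained at k = 2)
  C[2][0] = min over k of (A[2][0] + B[0][0] = 4 + 3 = 7, A[2][1] + B[1][0] = 4 + 4 = 8, A[2][2] + B[2][0] = -3 + 0 = -3) = -3 (attained at k = 2)
  C[2][1] = min over k of (A[2][0] + B[0][1] = 4 + 8 = 12, A[2][1] + B[1][1] = 4 + 4 = 8, A[2][2] + B[2][1] = -3 + 7 = 4) = 4 (attained at k = 2)
  C[2][2] = min over k of (A[2][0] + B[0][2] = 4 + 0 = 4, A[2][1] + B[1][2] = 4 + 4 = 8, A[2][2] + B[2][2] = -3 + -1 = -4) = -4 (attained at k = 2)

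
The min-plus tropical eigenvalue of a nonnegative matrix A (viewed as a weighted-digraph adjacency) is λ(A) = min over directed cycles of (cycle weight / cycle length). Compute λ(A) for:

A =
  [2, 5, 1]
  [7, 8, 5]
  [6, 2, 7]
λ(A) = 2

Enumerate directed cycles and compute their means (weight / length). Sample:
  cycle 0 → 0: weight = 2, length = 1, mean = 2/1 ≈ 2.000
  cycle 1 → 1: weight = 8, length = 1, mean = 8/1 ≈ 8.000
  cycle 2 → 2: weight = 7, length = 1, mean = 7/1 ≈ 7.000
  cycle 0 → 1 → 0: weight = 12, length = 2, mean = 12/2 ≈ 6.000
  cycle 0 → 2 → 0: weight = 7, length = 2, mean = 7/2 ≈ 3.500
  cycle 1 → 0 → 1: weight = 12, length = 2, mean = 12/2 ≈ 6.000
Minimum mean = 2.000, attained e.g. along the cycle 0 → 0 with weight 2 and length 1. So λ(A) = 2/1 = 2.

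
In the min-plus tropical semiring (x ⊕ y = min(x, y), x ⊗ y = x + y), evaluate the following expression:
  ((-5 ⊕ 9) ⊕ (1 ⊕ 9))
((-5 ⊕ 9) ⊕ (1 ⊕ 9)) = -5

Expand innermost to outermost. Recall ⊕ takes the minimum of its arguments and ⊗ takes their sum. Working out the expression ((-5 ⊕ 9) ⊕ (1 ⊕ 9)) gives -5.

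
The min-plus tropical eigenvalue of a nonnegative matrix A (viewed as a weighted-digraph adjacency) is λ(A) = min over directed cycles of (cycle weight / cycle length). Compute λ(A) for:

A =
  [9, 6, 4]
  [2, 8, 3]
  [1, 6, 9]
λ(A) = 5/2

Enumerate directed cycles and compute their means (weight / length). Sample:
  cycle 0 → 0: weight = 9, length = 1, mean = 9/1 ≈ 9.000
  cycle 1 → 1: weight = 8, length = 1, mean = 8/1 ≈ 8.000
  cycle 2 → 2: weight = 9, length = 1, mean = 9/1 ≈ 9.000
  cycle 0 → 1 → 0: weight = 8, length = 2, mean = 8/2 ≈ 4.000
  cycle 0 → 2 → 0: weight = 5, length = 2, mean = 5/2 ≈ 2.500
  cycle 1 → 0 → 1: weight = 8, length = 2, mean = 8/2 ≈ 4.000
Minimum mean = 2.500, attained e.g. along the cycle 0 → 2 → 0 with weight 5 and length 2. So λ(A) = 5/2 = 5/2.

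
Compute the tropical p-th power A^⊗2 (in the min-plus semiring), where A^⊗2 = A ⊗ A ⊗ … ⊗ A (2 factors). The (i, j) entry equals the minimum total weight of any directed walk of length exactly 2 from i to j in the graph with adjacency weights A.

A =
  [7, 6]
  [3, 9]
A^⊗2 =
  [9, 13]
  [10, 9]

Each entry (A^⊗2)_ij equals the minimum over all length-2 walks i = v_0 → v_1 → … → v_2 = j of Σ_t A[v_t][v_{t+1}]. For example, for (i, j) = (0, 1) we minimise over 2 possible intermediate vertex sequences; the minimum is 13, attained along the walk 0 → 0 → 1.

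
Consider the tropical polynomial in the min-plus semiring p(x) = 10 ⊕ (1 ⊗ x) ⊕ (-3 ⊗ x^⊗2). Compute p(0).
p(0) = -3

A tropical monomial a ⊗ x^⊗i evaluates to a + i · x. Evaluating each term at x = 0:
  Term 0 contributes 10 + 0 · 0 = 10
  Term 1 contributes 1 + 1 · 0 = 1
  Term 2 contributes -3 + 2 · 0 = -3
p(0) = ⊕ of these = min[10, 1, -3] = -3.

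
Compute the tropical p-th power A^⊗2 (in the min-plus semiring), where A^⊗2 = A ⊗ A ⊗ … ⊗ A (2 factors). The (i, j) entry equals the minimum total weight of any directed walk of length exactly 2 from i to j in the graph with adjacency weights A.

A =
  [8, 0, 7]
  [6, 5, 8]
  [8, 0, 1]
A^⊗2 =
  [6, 5, 8]
  [11, 6, 9]
  [6, 1, 2]

Each entry (A^⊗2)_ij equals the minimum over all length-2 walks i = v_0 → v_1 → … → v_2 = j of Σ_t A[v_t][v_{t+1}]. For example, for (i, j) = (0, 2) we minimise over 3 possible intermediate vertex sequences; the minimum is 8, attained along the walk 0 → 1 → 2.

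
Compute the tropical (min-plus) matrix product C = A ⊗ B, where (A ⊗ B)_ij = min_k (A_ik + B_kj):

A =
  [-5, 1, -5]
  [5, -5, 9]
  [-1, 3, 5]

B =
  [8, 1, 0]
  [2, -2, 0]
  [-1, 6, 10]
A ⊗ B =
  [-6, -4, -5]
  [-3, -7, -5]
  [4, 0, -1]

Apply the min-plus product entry-by-entry:
  C[0][0] = min over k of (A[0][0] + B[0][0] = -5 + 8 = 3, A[0][1] + B[1][0] = 1 + 2 = 3, A[0][2] + B[2][0] = -5 + -1 = -6) = -6 (attained at k = 2)
  C[0][1] = min over k of (A[0][0] + B[0][1] = -5 + 1 = -4, A[0][1] + B[1][1] = 1 + -2 = -1, A[0][2] + B[2][1] = -5 + 6 = 1) = -4 (attained at k = 0)
  C[0][2] = min over k of (A[0][0] + B[0][2] = -5 + 0 = -5, A[0][1] + B[1][2] = 1 + 0 = 1, A[0][2] + B[2][2] = -5 + 10 = 5) = -5 (attained at k = 0)
  C[1][0] = min over k of (A[1][0] + B[0][0] = 5 + 8 = 13, A[1][1] + B[1][0] = -5 + 2 = -3, A[1][2] + B[2][0] = 9 + -1 = 8) = -3 (attained at k = 1)
  C[1][1] = min over k of (A[1][0] + B[0][1] = 5 + 1 = 6, A[1][1] + B[1][1] = -5 + -2 = -7, A[1][2] + B[2][1] = 9 + 6 = 15) = -7 (attained at k = 1)
  C[1][2] = min over k of (A[1][0] + B[0][2] = 5 + 0 = 5, A[1][1] + B[1][2] = -5 + 0 = -5, A[1][2] + B[2][2] = 9 + 10 = 19) = -5 (attained at k = 1)
  C[2][0] = min over k of (A[2][0] + B[0][0] = -1 + 8 = 7, A[2][1] + B[1][0] = 3 + 2 = 5, A[2][2] + B[2][0] = 5 + -1 = 4) = 4 (attained at k = 2)
  C[2][1] = min over k of (A[2][0] + B[0][1] = -1 + 1 = 0, A[2][1] + B[1][1] = 3 + -2 = 1, A[2][2] + B[2][1] = 5 + 6 = 11) = 0 (attained at k = 0)
  C[2][2] = min over k of (A[2][0] + B[0][2] = -1 + 0 = -1, A[2][1] + B[1][2] = 3 + 0 = 3, A[2][2] + B[2][2] = 5 + 10 = 15) = -1 (attained at k = 0)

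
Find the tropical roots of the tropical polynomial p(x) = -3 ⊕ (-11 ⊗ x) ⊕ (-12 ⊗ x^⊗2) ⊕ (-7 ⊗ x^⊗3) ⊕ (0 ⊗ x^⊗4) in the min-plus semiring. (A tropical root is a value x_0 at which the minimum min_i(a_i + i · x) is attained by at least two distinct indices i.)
Roots: {-7, -5, 1, 8}

Each tropical root is a break point of the lower envelope of the lines y = a_i + i · x (there are 5 lines, with slopes 0, 1, ..., 4). Only the lines that attain the minimum somewhere contribute to roots; other lines are dominated. Here the surviving (envelope) indices are i = 4, i = 3, i = 2, i = 1, i = 0.
Intersections between consecutive envelope lines give the roots: for adjacent envelope indices i < j the intersection is x = (a_i − a_j) / (j − i). Reading off the sorted break points: {-7, -5, 1, 8}.
Verification: at each break x_0, at least two indices attain the minimum of min_i(a_i + i · x_0).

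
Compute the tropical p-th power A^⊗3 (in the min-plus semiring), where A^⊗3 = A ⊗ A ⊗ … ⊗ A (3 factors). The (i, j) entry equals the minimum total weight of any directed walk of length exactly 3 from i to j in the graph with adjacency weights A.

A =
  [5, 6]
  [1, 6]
A^⊗3 =
  [12, 13]
  [8, 12]

Each entry (A^⊗3)_ij equals the minimum over all length-3 walks i = v_0 → v_1 → … → v_3 = j of Σ_t A[v_t][v_{t+1}]. For example, for (i, j) = (0, 1) we minimise over 4 possible intermediate vertex sequences; the minimum is 13, attained along the walk 0 → 1 → 0 → 1.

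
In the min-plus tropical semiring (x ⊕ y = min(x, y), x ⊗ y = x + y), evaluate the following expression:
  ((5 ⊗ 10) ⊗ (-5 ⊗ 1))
((5 ⊗ 10) ⊗ (-5 ⊗ 1)) = 11

Expand innermost to outermost. Recall ⊕ takes the minimum of its arguments and ⊗ takes their sum. Working out the expression ((5 ⊗ 10) ⊗ (-5 ⊗ 1)) gives 11.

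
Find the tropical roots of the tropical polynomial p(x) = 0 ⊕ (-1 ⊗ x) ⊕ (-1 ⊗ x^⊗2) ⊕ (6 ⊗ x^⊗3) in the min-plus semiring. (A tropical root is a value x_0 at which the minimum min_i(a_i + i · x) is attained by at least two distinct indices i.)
Roots: {-7, 0, 1}

Each tropical root is a break point of the lower envelope of the lines y = a_i + i · x (there are 4 lines, with slopes 0, 1, ..., 3). Only the lines that attain the minimum somewhere contribute to roots; other lines are dominated. Here the surviving (envelope) indices are i = 3, i = 2, i = 1, i = 0.
Intersections between consecutive envelope lines give the roots: for adjacent envelope indices i < j the intersection is x = (a_i − a_j) / (j − i). Reading off the sorted break points: {-7, 0, 1}.
Verification: at each break x_0, at least two indices attain the minimum of min_i(a_i + i · x_0).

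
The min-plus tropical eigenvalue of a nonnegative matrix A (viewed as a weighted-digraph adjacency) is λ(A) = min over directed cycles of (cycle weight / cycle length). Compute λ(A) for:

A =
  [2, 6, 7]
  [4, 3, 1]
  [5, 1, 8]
λ(A) = 1

Enumerate directed cycles and compute their means (weight / length). Sample:
  cycle 0 → 0: weight = 2, length = 1, mean = 2/1 ≈ 2.000
  cycle 1 → 1: weight = 3, length = 1, mean = 3/1 ≈ 3.000
  cycle 2 → 2: weight = 8, length = 1, mean = 8/1 ≈ 8.000
  cycle 0 → 1 → 0: weight = 10, length = 2, mean = 10/2 ≈ 5.000
  cycle 0 → 2 → 0: weight = 12, length = 2, mean = 12/2 ≈ 6.000
  cycle 1 → 0 → 1: weight = 10, length = 2, mean = 10/2 ≈ 5.000
Minimum mean = 1.000, attained e.g. along the cycle 1 → 2 → 1 with weight 2 and length 2. So λ(A) = 2/2 = 1.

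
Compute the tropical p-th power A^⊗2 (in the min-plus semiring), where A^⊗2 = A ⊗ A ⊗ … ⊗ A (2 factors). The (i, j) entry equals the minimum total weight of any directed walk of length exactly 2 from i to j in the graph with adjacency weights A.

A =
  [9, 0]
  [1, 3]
A^⊗2 =
  [1, 3]
  [4, 1]

Each entry (A^⊗2)_ij equals the minimum over all length-2 walks i = v_0 → v_1 → … → v_2 = j of Σ_t A[v_t][v_{t+1}]. For example, for (i, j) = (0, 1) we minimise over 2 possible intermediate vertex sequences; the minimum is 3, attained along the walk 0 → 1 → 1.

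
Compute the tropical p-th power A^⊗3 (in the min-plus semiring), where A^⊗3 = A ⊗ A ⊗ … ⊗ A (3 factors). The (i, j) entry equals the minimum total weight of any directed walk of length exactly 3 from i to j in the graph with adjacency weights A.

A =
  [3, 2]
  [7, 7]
A^⊗3 =
  [9, 8]
  [13, 12]

Each entry (A^⊗3)_ij equals the minimum over all length-3 walks i = v_0 → v_1 → … → v_3 = j of Σ_t A[v_t][v_{t+1}]. For example, for (i, j) = (0, 1) we minimise over 4 possible intermediate vertex sequences; the minimum is 8, attained along the walk 0 → 0 → 0 → 1.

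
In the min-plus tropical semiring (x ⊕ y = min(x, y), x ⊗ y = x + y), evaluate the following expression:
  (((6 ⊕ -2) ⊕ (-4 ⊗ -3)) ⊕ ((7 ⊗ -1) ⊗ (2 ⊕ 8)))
(((6 ⊕ -2) ⊕ (-4 ⊗ -3)) ⊕ ((7 ⊗ -1) ⊗ (2 ⊕ 8))) = -7

Expand innermost to outermost. Recall ⊕ takes the minimum of its arguments and ⊗ takes their sum. Working out the expression (((6 ⊕ -2) ⊕ (-4 ⊗ -3)) ⊕ ((7 ⊗ -1) ⊗ (2 ⊕ 8))) gives -7.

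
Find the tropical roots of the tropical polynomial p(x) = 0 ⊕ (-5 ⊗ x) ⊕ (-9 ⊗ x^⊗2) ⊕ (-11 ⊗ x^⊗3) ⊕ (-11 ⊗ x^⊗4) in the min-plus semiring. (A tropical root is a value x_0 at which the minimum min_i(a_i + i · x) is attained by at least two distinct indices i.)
Roots: {0, 2, 4, 5}

Each tropical root is a break point of the lower envelope of the lines y = a_i + i · x (there are 5 lines, with slopes 0, 1, ..., 4). Only the lines that attain the minimum somewhere contribute to roots; other lines are dominated. Here the surviving (envelope) indices are i = 4, i = 3, i = 2, i = 1, i = 0.
Intersections between consecutive envelope lines give the roots: for adjacent envelope indices i < j the intersection is x = (a_i − a_j) / (j − i). Reading off the sorted break points: {0, 2, 4, 5}.
Verification: at each break x_0, at least two indices attain the minimum of min_i(a_i + i · x_0).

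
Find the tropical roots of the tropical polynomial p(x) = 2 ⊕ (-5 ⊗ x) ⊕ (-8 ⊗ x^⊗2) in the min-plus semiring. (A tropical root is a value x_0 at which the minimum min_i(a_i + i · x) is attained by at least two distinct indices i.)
Roots: {3, 7}

Each tropical root is a break point of the lower envelope of the lines y = a_i + i · x (there are 3 lines, with slopes 0, 1, ..., 2). Only the lines that attain the minimum somewhere contribute to roots; other lines are dominated. Here the surviving (envelope) indices are i = 2, i = 1, i = 0.
Intersections between consecutive envelope lines give the roots: for adjacent envelope indices i < j the intersection is x = (a_i − a_j) / (j − i). Reading off the sorted break points: {3, 7}.
Verification: at each break x_0, at least two indices attain the minimum of min_i(a_i + i · x_0).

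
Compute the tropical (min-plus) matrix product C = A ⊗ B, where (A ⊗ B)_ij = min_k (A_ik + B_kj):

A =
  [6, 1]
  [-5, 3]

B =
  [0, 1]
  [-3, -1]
A ⊗ B =
  [-2, 0]
  [-5, -4]

Apply the min-plus product entry-by-entry:
  C[0][0] = min over k of (A[0][0] + B[0][0] = 6 + 0 = 6, A[0][1] + B[1][0] = 1 + -3 = -2) = -2 (attained at k = 1)
  C[0][1] = min over k of (A[0][0] + B[0][1] = 6 + 1 = 7, A[0][1] + B[1][1] = 1 + -1 = 0) = 0 (attained at k = 1)
  C[1][0] = min over k of (A[1][0] + B[0][0] = -5 + 0 = -5, A[1][1] + B[1][0] = 3 + -3 = 0) = -5 (attained at k = 0)
  C[1][1] = min over k of (A[1][0] + B[0][1] = -5 + 1 = -4, A[1][1] + B[1][1] = 3 + -1 = 2) = -4 (attained at k = 0)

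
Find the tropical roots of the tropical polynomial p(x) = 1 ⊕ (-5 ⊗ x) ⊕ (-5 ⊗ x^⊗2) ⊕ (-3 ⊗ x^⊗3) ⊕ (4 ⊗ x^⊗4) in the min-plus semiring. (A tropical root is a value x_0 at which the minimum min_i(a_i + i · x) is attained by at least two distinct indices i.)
Roots: {-7, -2, 0, 6}

Each tropical root is a break point of the lower envelope of the lines y = a_i + i · x (there are 5 lines, with slopes 0, 1, ..., 4). Only the lines that attain the minimum somewhere contribute to roots; other lines are dominated. Here the surviving (envelope) indices are i = 4, i = 3, i = 2, i = 1, i = 0.
Intersections between consecutive envelope lines give the roots: for adjacent envelope indices i < j the intersection is x = (a_i − a_j) / (j − i). Reading off the sorted break points: {-7, -2, 0, 6}.
Verification: at each break x_0, at least two indices attain the minimum of min_i(a_i + i · x_0).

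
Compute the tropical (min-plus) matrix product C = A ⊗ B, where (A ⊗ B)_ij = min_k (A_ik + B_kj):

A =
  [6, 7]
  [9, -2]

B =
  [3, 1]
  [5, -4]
A ⊗ B =
  [9, 3]
  [3, -6]

Apply the min-plus product entry-by-entry:
  C[0][0] = min over k of (A[0][0] + B[0][0] = 6 + 3 = 9, A[0][1] + B[1][0] = 7 + 5 = 12) = 9 (attained at k = 0)
  C[0][1] = min over k of (A[0][0] + B[0][1] = 6 + 1 = 7, A[0][1] + B[1][1] = 7 + -4 = 3) = 3 (attained at k = 1)
  C[1][0] = min over k of (A[1][0] + B[0][0] = 9 + 3 = 12, A[1][1] + B[1][0] = -2 + 5 = 3) = 3 (attained at k = 1)
  C[1][1] = min over k of (A[1][0] + B[0][1] = 9 + 1 = 10, A[1][1] + B[1][1] = -2 + -4 = -6) = -6 (attained at k = 1)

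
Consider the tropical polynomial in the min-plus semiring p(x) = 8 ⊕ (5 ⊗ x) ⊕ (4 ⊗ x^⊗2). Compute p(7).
p(7) = 8

A tropical monomial a ⊗ x^⊗i evaluates to a + i · x. Evaluating each term at x = 7:
  Term 0 contributes 8 + 0 · 7 = 8
  Term 1 contributes 5 + 1 · 7 = 12
  Term 2 contributes 4 + 2 · 7 = 18
p(7) = ⊕ of these = min[8, 12, 18] = 8.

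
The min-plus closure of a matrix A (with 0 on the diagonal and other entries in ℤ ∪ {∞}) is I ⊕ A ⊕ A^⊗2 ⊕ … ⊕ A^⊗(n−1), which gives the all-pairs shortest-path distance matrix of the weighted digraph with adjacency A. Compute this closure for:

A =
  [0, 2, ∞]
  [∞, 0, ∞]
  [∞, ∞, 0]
Closure =
  [0, 2, ∞]
  [∞, 0, ∞]
  [∞, ∞, 0]

This is the Floyd-Warshall all-pairs shortest-path computation. For each intermediate vertex k = 0, 1, …, 2, update dist[i][j] ← min(dist[i][j], dist[i][k] + dist[k][j]). The final matrix gives, for each (i, j), the minimum total weight of any directed path from i to j (possibly empty when i = j).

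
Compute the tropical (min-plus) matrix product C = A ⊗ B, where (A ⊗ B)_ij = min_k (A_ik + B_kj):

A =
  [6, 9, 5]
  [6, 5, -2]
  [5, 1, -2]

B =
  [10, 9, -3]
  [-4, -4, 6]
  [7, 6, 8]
A ⊗ B =
  [5, 5, 3]
  [1, 1, 3]
  [-3, -3, 2]

Apply the min-plus product entry-by-entry:
  C[0][0] = min over k of (A[0][0] + B[0][0] = 6 + 10 = 16, A[0][1] + B[1][0] = 9 + -4 = 5, A[0][2] + B[2][0] = 5 + 7 = 12) = 5 (attained at k = 1)
  C[0][1] = min over k of (A[0][0] + B[0][1] = 6 + 9 = 15, A[0][1] + B[1][1] = 9 + -4 = 5, A[0][2] + B[2][1] = 5 + 6 = 11) = 5 (attained at k = 1)
  C[0][2] = min over k of (A[0][0] + B[0][2] = 6 + -3 = 3, A[0][1] + B[1][2] = 9 + 6 = 15, A[0][2] + B[2][2] = 5 + 8 = 13) = 3 (attained at k = 0)
  C[1][0] = min over k of (A[1][0] + B[0][0] = 6 + 10 = 16, A[1][1] + B[1][0] = 5 + -4 = 1, A[1][2] + B[2][0] = -2 + 7 = 5) = 1 (attained at k = 1)
  C[1][1] = min over k of (A[1][0] + B[0][1] = 6 + 9 = 15, A[1][1] + B[1][1] = 5 + -4 = 1, A[1][2] + B[2][1] = -2 + 6 = 4) = 1 (attained at k = 1)
  C[1][2] = min over k of (A[1][0] + B[0][2] = 6 + -3 = 3, A[1][1] + B[1][2] = 5 + 6 = 11, A[1][2] + B[2][2] = -2 + 8 = 6) = 3 (attained at k = 0)
  C[2][0] = min over k of (A[2][0] + B[0][0] = 5 + 10 = 15, A[2][1] + B[1][0] = 1 + -4 = -3, A[2][2] + B[2][0] = -2 + 7 = 5) = -3 (attained at k = 1)
  C[2][1] = min over k of (A[2][0] + B[0][1] = 5 + 9 = 14, A[2][1] + B[1][1] = 1 + -4 = -3, A[2][2] + B[2][1] = -2 + 6 = 4) = -3 (attained at k = 1)
  C[2][2] = min over k of (A[2][0] + B[0][2] = 5 + -3 = 2, A[2][1] + B[1][2] = 1 + 6 = 7, A[2][2] + B[2][2] = -2 + 8 = 6) = 2 (attained at k = 0)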